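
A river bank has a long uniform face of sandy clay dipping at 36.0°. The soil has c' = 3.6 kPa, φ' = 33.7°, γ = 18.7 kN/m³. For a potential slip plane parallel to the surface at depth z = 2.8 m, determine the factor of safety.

FS = 1.06

For an infinite slope with a slip plane parallel to the surface (no pore pressure): FS = [c' + γz cos²β tanφ'] / [γz sinβ cosβ].
γz = 18.7·2.8 = 52.36 kN/m²
Numerator = 3.6 + 52.36·cos²36.0°·tan33.7° = 3.6 + 52.36·0.6545·0.6669 = 26.455 kPa
Denominator = 52.36·sin36.0°·cos36.0° = 52.36·0.5878·0.8090 = 24.899 kPa
FS = 26.455 / 24.899 = 1.063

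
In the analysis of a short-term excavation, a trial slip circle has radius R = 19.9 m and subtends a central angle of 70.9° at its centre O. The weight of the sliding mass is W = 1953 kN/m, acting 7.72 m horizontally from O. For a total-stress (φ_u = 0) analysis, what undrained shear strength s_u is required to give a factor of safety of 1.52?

FS = s_u·L_a·R / (W·d), so s_u = FS·W·d / (L_a·R).
Arc length L_a = R·θ = 19.9·(70.9°·π/180) = 19.9·1.2374 = 24.63 m
s_u = 1.52·1953·7.72 / (24.63·19.9) = 22917.3 / 490.04 = 46.77 kPa

s_u = 46.8 kPa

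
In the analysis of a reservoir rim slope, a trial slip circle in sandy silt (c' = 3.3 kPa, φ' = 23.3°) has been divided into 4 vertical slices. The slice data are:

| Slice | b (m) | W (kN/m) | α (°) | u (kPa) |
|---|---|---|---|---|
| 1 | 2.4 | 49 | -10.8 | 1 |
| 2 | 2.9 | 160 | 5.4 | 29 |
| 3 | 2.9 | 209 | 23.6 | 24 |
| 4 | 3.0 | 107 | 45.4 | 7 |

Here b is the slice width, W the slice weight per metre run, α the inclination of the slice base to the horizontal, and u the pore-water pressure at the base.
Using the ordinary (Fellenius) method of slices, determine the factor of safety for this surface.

FS = 0.99

Ordinary method of slices: FS = Σ[c'·Δl_i + (W_i cosα_i − u_i·Δl_i)·tanφ'] / Σ W_i sinα_i, with Δl_i = b_i / cosα_i.
Slice 1: Δl = 2.4/cos(-10.8°) = 2.443 m; N'_1 = 49·cos(-10.8°) − 1·2.443 = 45.7; c'Δl = 8.06; W sinα = -9.2
Slice 2: Δl = 2.9/cos5.4° = 2.913 m; N'_2 = 160·cos5.4° − 29·2.913 = 74.8; c'Δl = 9.61; W sinα = 15.1
Slice 3: Δl = 2.9/cos23.6° = 3.165 m; N'_3 = 209·cos23.6° − 24·3.165 = 115.6; c'Δl = 10.44; W sinα = 83.7
Slice 4: Δl = 3.0/cos45.4° = 4.273 m; N'_4 = 107·cos45.4° − 7·4.273 = 45.2; c'Δl = 14.10; W sinα = 76.2
Σc'Δl = 42.2 kN/m; ΣN' = 281.3 kN/m; ΣW sinα = 165.7 kN/m
Resisting = 42.2 + 281.3·tan23.3° = 42.2 + 121.1 = 163.4 kN/m
FS = 163.4 / 165.7 = 0.986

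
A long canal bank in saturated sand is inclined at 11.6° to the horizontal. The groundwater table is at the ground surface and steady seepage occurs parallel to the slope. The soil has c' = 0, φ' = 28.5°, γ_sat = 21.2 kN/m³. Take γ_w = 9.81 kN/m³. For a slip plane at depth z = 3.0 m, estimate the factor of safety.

FS = 1.42

With seepage parallel to the slope and the water table at the surface, the effective normal stress on the slip plane uses the buoyant unit weight γ' = γ_sat − γ_w while the driving shear stress uses γ_sat:
FS = [c' + γ' z cos²β tanφ'] / [γ_sat z sinβ cosβ]
(For c' = 0 this reduces to FS = (γ'/γ_sat)·tanφ'/tanβ.)
γ' = 21.2 − 9.81 = 11.39 kN/m³
Numerator = 0.0 + 11.39·3.0·cos²11.6°·tan28.5° = 0.0 + 11.39·3.0·0.9596·0.5430 = 17.803 kPa
Denominator = 21.2·3.0·sin11.6°·cos11.6° = 21.2·3.0·0.2011·0.9796 = 12.527 kPa
FS = 17.803 / 12.527 = 1.421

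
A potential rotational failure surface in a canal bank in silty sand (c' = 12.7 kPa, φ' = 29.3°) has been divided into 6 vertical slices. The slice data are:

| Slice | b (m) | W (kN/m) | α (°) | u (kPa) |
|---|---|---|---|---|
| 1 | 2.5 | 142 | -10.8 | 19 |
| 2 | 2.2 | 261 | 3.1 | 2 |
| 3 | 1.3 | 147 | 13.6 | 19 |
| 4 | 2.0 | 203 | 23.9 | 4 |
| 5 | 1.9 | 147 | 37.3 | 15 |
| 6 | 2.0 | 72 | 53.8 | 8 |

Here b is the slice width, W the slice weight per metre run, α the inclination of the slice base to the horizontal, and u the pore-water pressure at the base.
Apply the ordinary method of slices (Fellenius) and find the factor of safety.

Ordinary method of slices: FS = Σ[c'·Δl_i + (W_i cosα_i − u_i·Δl_i)·tanφ'] / Σ W_i sinα_i, with Δl_i = b_i / cosα_i.
Slice 1: Δl = 2.5/cos(-10.8°) = 2.545 m; N'_1 = 142·cos(-10.8°) − 19·2.545 = 91.1; c'Δl = 32.32; W sinα = -26.6
Slice 2: Δl = 2.2/cos3.1° = 2.203 m; N'_2 = 261·cos3.1° − 2·2.203 = 256.2; c'Δl = 27.98; W sinα = 14.1
Slice 3: Δl = 1.3/cos13.6° = 1.338 m; N'_3 = 147·cos13.6° − 19·1.338 = 117.5; c'Δl = 16.99; W sinα = 34.6
Slice 4: Δl = 2.0/cos23.9° = 2.188 m; N'_4 = 203·cos23.9° − 4·2.188 = 176.8; c'Δl = 27.78; W sinα = 82.2
Slice 5: Δl = 1.9/cos37.3° = 2.389 m; N'_5 = 147·cos37.3° − 15·2.389 = 81.1; c'Δl = 30.33; W sinα = 89.1
Slice 6: Δl = 2.0/cos53.8° = 3.386 m; N'_6 = 72·cos53.8° − 8·3.386 = 15.4; c'Δl = 43.01; W sinα = 58.1
Σc'Δl = 178.4 kN/m; ΣN' = 738.2 kN/m; ΣW sinα = 251.5 kN/m
Resisting = 178.4 + 738.2·tan29.3° = 178.4 + 414.3 = 592.7 kN/m
FS = 592.7 / 251.5 = 2.357

FS = 2.36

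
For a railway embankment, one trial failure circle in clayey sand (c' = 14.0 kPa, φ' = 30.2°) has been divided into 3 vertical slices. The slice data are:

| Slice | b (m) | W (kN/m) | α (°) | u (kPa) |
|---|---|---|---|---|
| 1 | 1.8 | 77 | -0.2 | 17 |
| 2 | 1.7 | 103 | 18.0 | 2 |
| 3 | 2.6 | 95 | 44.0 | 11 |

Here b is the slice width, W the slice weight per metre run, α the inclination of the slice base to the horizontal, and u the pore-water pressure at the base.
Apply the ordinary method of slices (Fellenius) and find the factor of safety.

FS = 2.04

Ordinary method of slices: FS = Σ[c'·Δl_i + (W_i cosα_i − u_i·Δl_i)·tanφ'] / Σ W_i sinα_i, with Δl_i = b_i / cosα_i.
Slice 1: Δl = 1.8/cos(-0.2°) = 1.800 m; N'_1 = 77·cos(-0.2°) − 17·1.800 = 46.4; c'Δl = 25.20; W sinα = -0.3
Slice 2: Δl = 1.7/cos18.0° = 1.787 m; N'_2 = 103·cos18.0° − 2·1.787 = 94.4; c'Δl = 25.02; W sinα = 31.8
Slice 3: Δl = 2.6/cos44.0° = 3.614 m; N'_3 = 95·cos44.0° − 11·3.614 = 28.6; c'Δl = 50.60; W sinα = 66.0
Σc'Δl = 100.8 kN/m; ΣN' = 169.4 kN/m; ΣW sinα = 97.6 kN/m
Resisting = 100.8 + 169.4·tan30.2° = 100.8 + 98.6 = 199.4 kN/m
FS = 199.4 / 97.6 = 2.044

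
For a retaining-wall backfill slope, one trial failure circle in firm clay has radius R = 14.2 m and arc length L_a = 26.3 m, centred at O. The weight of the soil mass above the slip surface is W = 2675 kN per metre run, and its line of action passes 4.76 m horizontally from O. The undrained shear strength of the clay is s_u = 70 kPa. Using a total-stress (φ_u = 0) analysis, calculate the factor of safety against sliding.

FS = 2.05

Taking moments about the centre O, the resisting moment is provided by the undrained shear strength acting along the arc:
M_R = s_u·L_a·R = 70·26.30·14.2 = 26142.2 kN·m/m
M_D = W·d = 2675·4.76 = 12733.0 kN·m/m
FS = M_R / M_D = 26142.2 / 12733.0 = 2.053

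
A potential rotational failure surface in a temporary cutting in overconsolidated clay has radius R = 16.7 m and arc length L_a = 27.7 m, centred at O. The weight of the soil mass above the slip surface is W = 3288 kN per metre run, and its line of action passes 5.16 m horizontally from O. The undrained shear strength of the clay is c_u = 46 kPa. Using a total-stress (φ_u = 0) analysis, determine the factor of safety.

Taking moments about the centre O, the resisting moment is provided by the undrained shear strength acting along the arc:
M_R = c_u·L_a·R = 46·27.70·16.7 = 21279.1 kN·m/m
M_D = W·d = 3288·5.16 = 16966.1 kN·m/m
FS = M_R / M_D = 21279.1 / 16966.1 = 1.254

FS = 1.25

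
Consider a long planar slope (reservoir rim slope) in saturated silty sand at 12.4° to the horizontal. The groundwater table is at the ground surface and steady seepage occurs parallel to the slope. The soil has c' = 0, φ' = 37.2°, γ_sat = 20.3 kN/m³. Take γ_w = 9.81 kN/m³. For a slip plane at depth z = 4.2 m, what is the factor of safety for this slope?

FS = 1.78

With seepage parallel to the slope and the water table at the surface, the effective normal stress on the slip plane uses the buoyant unit weight γ' = γ_sat − γ_w while the driving shear stress uses γ_sat:
FS = [c' + γ' z cos²β tanφ'] / [γ_sat z sinβ cosβ]
(For c' = 0 this reduces to FS = (γ'/γ_sat)·tanφ'/tanβ.)
γ' = 20.3 − 9.81 = 10.49 kN/m³
Numerator = 0.0 + 10.49·4.2·cos²12.4°·tan37.2° = 0.0 + 10.49·4.2·0.9539·0.7590 = 31.900 kPa
Denominator = 20.3·4.2·sin12.4°·cos12.4° = 20.3·4.2·0.2147·0.9767 = 17.881 kPa
FS = 31.900 / 17.881 = 1.784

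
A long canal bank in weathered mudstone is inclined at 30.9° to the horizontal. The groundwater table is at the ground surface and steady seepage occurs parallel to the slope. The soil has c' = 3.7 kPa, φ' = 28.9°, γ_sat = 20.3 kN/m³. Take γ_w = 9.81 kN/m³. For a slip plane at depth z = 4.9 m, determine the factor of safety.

FS = 0.56

With seepage parallel to the slope and the water table at the surface, the effective normal stress on the slip plane uses the buoyant unit weight γ' = γ_sat − γ_w while the driving shear stress uses γ_sat:
FS = [c' + γ' z cos²β tanφ'] / [γ_sat z sinβ cosβ]
γ' = 20.3 − 9.81 = 10.49 kN/m³
Numerator = 3.7 + 10.49·4.9·cos²30.9°·tan28.9° = 3.7 + 10.49·4.9·0.7363·0.5520 = 24.592 kPa
Denominator = 20.3·4.9·sin30.9°·cos30.9° = 20.3·4.9·0.5135·0.8581 = 43.832 kPa
FS = 24.592 / 43.832 = 0.561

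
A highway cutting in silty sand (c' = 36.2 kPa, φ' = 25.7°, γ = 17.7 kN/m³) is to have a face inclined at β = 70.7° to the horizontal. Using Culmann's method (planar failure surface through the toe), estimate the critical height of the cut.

Culmann's analysis gives the critical failure plane at α_cr = (β + φ')/2 = (70.7 + 25.7)/2 = 48.2°, and the critical height
H_c = (4c'/γ) · sinβ cosφ' / [1 − cos(β − φ')]
    = (4·36.2/17.7) · sin70.7°·cos25.7° / [1 − cos(45.0°)]
    = 8.181 · 0.9438·0.9011 / [1 − 0.7071]
    = 8.181 · 0.8504 / 0.2929
    = 23.75 m

H_c = 23.75 m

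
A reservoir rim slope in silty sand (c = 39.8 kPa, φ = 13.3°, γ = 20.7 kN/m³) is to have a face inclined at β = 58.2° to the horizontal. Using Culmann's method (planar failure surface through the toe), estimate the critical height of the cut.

H_c = 21.81 m

Culmann's analysis gives the critical failure plane at α_cr = (β + φ)/2 = (58.2 + 13.3)/2 = 35.8°, and the critical height
H_c = (4c/γ) · sinβ cosφ / [1 − cos(β − φ)]
    = (4·39.8/20.7) · sin58.2°·cos13.3° / [1 − cos(44.9°)]
    = 7.691 · 0.8499·0.9732 / [1 − 0.7083]
    = 7.691 · 0.8271 / 0.2917
    = 21.81 m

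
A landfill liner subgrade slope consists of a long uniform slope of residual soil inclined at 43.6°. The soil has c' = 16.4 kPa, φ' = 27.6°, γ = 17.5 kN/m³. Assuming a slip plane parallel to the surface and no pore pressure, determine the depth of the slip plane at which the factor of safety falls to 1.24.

z = 2.72 m

Setting FS = 1.24 in FS = [c' + γz cos²β tanφ'] / [γz sinβ cosβ] and solving for z:
z = c' / [γ cosβ (FS·sinβ − cosβ·tanφ')]
  = 16.4 / [17.5·cos43.6°·(1.24·sin43.6° − cos43.6°·tan27.6°)]
  = 16.4 / [17.5·0.7242·(1.24·0.6896 − 0.7242·0.5228)]
  = 16.4 / 6.0392 = 2.716 m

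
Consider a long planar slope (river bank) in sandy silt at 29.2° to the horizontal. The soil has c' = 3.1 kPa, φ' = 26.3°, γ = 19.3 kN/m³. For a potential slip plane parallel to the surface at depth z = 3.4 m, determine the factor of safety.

For an infinite slope with a slip plane parallel to the surface (no pore pressure): FS = [c' + γz cos²β tanφ'] / [γz sinβ cosβ].
γz = 19.3·3.4 = 65.62 kN/m²
Numerator = 3.1 + 65.62·cos²29.2°·tan26.3° = 3.1 + 65.62·0.7620·0.4942 = 27.813 kPa
Denominator = 65.62·sin29.2°·cos29.2° = 65.62·0.4879·0.8729 = 27.945 kPa
FS = 27.813 / 27.945 = 0.995

FS = 1.00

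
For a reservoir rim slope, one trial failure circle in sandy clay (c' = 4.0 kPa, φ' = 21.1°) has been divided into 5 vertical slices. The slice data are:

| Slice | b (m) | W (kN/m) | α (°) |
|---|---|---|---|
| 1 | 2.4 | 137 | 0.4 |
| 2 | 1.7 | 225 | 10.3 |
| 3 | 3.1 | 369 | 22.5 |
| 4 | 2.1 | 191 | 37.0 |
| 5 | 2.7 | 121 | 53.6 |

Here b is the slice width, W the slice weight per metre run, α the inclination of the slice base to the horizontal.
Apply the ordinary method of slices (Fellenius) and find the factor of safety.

FS = 1.05

Ordinary method of slices: FS = Σ[c'·Δl_i + (W_i cosα_i)·tanφ'] / Σ W_i sinα_i, with Δl_i = b_i / cosα_i.
Slice 1: Δl = 2.4/cos0.4° = 2.400 m; N'_1 = 137·cos0.4° = 137.0; c'Δl = 9.60; W sinα = 1.0
Slice 2: Δl = 1.7/cos10.3° = 1.728 m; N'_2 = 225·cos10.3° = 221.4; c'Δl = 6.91; W sinα = 40.2
Slice 3: Δl = 3.1/cos22.5° = 3.355 m; N'_3 = 369·cos22.5° = 340.9; c'Δl = 13.42; W sinα = 141.2
Slice 4: Δl = 2.1/cos37.0° = 2.629 m; N'_4 = 191·cos37.0° = 152.5; c'Δl = 10.52; W sinα = 114.9
Slice 5: Δl = 2.7/cos53.6° = 4.550 m; N'_5 = 121·cos53.6° = 71.8; c'Δl = 18.20; W sinα = 97.4
Σc'Δl = 58.7 kN/m; ΣN' = 923.6 kN/m; ΣW sinα = 394.7 kN/m
Resisting = 58.7 + 923.6·tan21.1° = 58.7 + 356.4 = 415.0 kN/m
FS = 415.0 / 394.7 = 1.051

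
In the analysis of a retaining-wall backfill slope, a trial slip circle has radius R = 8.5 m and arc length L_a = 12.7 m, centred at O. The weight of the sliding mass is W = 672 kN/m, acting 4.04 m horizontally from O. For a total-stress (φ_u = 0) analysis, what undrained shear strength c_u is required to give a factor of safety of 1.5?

c_u = 37.7 kPa

FS = c_u·L_a·R / (W·d), so c_u = FS·W·d / (L_a·R).
c_u = 1.5·672·4.04 / (12.70·8.5) = 4072.3 / 107.95 = 37.72 kPa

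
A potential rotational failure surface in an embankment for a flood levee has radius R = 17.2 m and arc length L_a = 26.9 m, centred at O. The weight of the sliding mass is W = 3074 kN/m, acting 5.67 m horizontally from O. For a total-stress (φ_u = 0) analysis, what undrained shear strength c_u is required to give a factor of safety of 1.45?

FS = c_u·L_a·R / (W·d), so c_u = FS·W·d / (L_a·R).
c_u = 1.45·3074·5.67 / (26.90·17.2) = 25272.9 / 462.68 = 54.62 kPa

c_u = 54.6 kPa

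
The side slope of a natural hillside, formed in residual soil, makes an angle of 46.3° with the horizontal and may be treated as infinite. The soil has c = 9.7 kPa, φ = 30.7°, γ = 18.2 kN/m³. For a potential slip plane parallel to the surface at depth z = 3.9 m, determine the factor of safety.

FS = 0.84

For an infinite slope with a slip plane parallel to the surface (no pore pressure): FS = [c + γz cos²β tanφ] / [γz sinβ cosβ].
γz = 18.2·3.9 = 70.98 kN/m²
Numerator = 9.7 + 70.98·cos²46.3°·tan30.7° = 9.7 + 70.98·0.4773·0.5938 = 29.817 kPa
Denominator = 70.98·sin46.3°·cos46.3° = 70.98·0.7230·0.6909 = 35.453 kPa
FS = 29.817 / 35.453 = 0.841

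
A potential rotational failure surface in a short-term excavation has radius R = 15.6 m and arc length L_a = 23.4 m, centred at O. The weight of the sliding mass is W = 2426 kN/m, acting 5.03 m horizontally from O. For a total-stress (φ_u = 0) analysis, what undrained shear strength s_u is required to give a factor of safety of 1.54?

s_u = 51.5 kPa

FS = s_u·L_a·R / (W·d), so s_u = FS·W·d / (L_a·R).
s_u = 1.54·2426·5.03 / (23.40·15.6) = 18792.3 / 365.04 = 51.48 kPa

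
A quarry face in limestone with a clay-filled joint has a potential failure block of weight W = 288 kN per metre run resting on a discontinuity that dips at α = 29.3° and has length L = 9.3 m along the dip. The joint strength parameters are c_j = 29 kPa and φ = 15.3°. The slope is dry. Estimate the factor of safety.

FS = 2.40

Resolving the block weight along and normal to the plane and applying the Mohr–Coulomb strength on the joint:
N' = W cosα = 288·cos29.3° = 251.2 kN/m
Driving force T = W sinα = 288·sin29.3° = 140.9 kN/m
Resisting force R = c_j·L + N'·tanφ = 29·9.3 + 251.2·tan15.3° = 269.7 + 68.7 = 338.4 kN/m
FS = R / T = 338.4 / 140.9 = 2.401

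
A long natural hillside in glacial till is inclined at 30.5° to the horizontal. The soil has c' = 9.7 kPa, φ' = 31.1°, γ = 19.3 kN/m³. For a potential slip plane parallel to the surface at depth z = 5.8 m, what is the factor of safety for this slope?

For an infinite slope with a slip plane parallel to the surface (no pore pressure): FS = [c' + γz cos²β tanφ'] / [γz sinβ cosβ].
γz = 19.3·5.8 = 111.94 kN/m²
Numerator = 9.7 + 111.94·cos²30.5°·tan31.1° = 9.7 + 111.94·0.7424·0.6032 = 59.832 kPa
Denominator = 111.94·sin30.5°·cos30.5° = 111.94·0.5075·0.8616 = 48.952 kPa
FS = 59.832 / 48.952 = 1.222

FS = 1.22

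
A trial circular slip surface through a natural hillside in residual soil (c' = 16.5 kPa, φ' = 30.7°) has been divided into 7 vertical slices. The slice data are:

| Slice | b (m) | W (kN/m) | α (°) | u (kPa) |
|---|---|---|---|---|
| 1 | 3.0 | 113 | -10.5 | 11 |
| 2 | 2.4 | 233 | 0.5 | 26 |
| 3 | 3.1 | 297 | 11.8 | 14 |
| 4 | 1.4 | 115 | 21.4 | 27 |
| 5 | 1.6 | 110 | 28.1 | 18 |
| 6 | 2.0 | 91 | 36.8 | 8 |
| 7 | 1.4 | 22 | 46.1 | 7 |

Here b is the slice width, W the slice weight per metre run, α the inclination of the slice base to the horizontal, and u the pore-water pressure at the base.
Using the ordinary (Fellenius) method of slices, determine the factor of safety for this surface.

FS = 3.27

Ordinary method of slices: FS = Σ[c'·Δl_i + (W_i cosα_i − u_i·Δl_i)·tanφ'] / Σ W_i sinα_i, with Δl_i = b_i / cosα_i.
Slice 1: Δl = 3.0/cos(-10.5°) = 3.051 m; N'_1 = 113·cos(-10.5°) − 11·3.051 = 77.5; c'Δl = 50.34; W sinα = -20.6
Slice 2: Δl = 2.4/cos0.5° = 2.400 m; N'_2 = 233·cos0.5° − 26·2.400 = 170.6; c'Δl = 39.60; W sinα = 2.0
Slice 3: Δl = 3.1/cos11.8° = 3.167 m; N'_3 = 297·cos11.8° − 14·3.167 = 246.4; c'Δl = 52.25; W sinα = 60.7
Slice 4: Δl = 1.4/cos21.4° = 1.504 m; N'_4 = 115·cos21.4° − 27·1.504 = 66.5; c'Δl = 24.81; W sinα = 42.0
Slice 5: Δl = 1.6/cos28.1° = 1.814 m; N'_5 = 110·cos28.1° − 18·1.814 = 64.4; c'Δl = 29.93; W sinα = 51.8
Slice 6: Δl = 2.0/cos36.8° = 2.498 m; N'_6 = 91·cos36.8° − 8·2.498 = 52.9; c'Δl = 41.21; W sinα = 54.5
Slice 7: Δl = 1.4/cos46.1° = 2.019 m; N'_7 = 22·cos46.1° − 7·2.019 = 1.1; c'Δl = 33.31; W sinα = 15.9
Σc'Δl = 271.5 kN/m; ΣN' = 679.4 kN/m; ΣW sinα = 206.3 kN/m
Resisting = 271.5 + 679.4·tan30.7° = 271.5 + 403.4 = 674.9 kN/m
FS = 674.9 / 206.3 = 3.271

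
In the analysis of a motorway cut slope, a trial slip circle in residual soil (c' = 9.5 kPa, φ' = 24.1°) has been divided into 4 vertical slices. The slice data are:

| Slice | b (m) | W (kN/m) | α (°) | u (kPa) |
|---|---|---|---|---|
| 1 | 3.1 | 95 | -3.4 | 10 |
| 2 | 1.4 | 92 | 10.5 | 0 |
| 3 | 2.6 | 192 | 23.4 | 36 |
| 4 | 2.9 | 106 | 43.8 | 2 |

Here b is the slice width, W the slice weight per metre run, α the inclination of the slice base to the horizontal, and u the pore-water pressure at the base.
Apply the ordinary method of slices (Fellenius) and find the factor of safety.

Ordinary method of slices: FS = Σ[c'·Δl_i + (W_i cosα_i − u_i·Δl_i)·tanφ'] / Σ W_i sinα_i, with Δl_i = b_i / cosα_i.
Slice 1: Δl = 3.1/cos(-3.4°) = 3.105 m; N'_1 = 95·cos(-3.4°) − 10·3.105 = 63.8; c'Δl = 29.50; W sinα = -5.6
Slice 2: Δl = 1.4/cos10.5° = 1.424 m; N'_2 = 92·cos10.5° − 0·1.424 = 90.5; c'Δl = 13.53; W sinα = 16.8
Slice 3: Δl = 2.6/cos23.4° = 2.833 m; N'_3 = 192·cos23.4° − 36·2.833 = 74.2; c'Δl = 26.91; W sinα = 76.3
Slice 4: Δl = 2.9/cos43.8° = 4.018 m; N'_4 = 106·cos43.8° − 2·4.018 = 68.5; c'Δl = 38.17; W sinα = 73.4
Σc'Δl = 108.1 kN/m; ΣN' = 296.9 kN/m; ΣW sinα = 160.8 kN/m
Resisting = 108.1 + 296.9·tan24.1° = 108.1 + 132.8 = 240.9 kN/m
FS = 240.9 / 160.8 = 1.499

FS = 1.50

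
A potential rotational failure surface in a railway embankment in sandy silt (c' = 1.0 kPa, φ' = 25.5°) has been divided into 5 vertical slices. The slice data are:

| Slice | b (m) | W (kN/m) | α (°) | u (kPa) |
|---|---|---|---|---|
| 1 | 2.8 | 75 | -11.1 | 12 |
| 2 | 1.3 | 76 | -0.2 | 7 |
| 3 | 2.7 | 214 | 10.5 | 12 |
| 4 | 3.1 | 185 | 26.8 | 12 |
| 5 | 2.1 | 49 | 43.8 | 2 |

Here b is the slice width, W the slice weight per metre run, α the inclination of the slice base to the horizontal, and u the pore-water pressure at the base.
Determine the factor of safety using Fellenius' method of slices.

FS = 1.56

Ordinary method of slices: FS = Σ[c'·Δl_i + (W_i cosα_i − u_i·Δl_i)·tanφ'] / Σ W_i sinα_i, with Δl_i = b_i / cosα_i.
Slice 1: Δl = 2.8/cos(-11.1°) = 2.853 m; N'_1 = 75·cos(-11.1°) − 12·2.853 = 39.4; c'Δl = 2.85; W sinα = -14.4
Slice 2: Δl = 1.3/cos(-0.2°) = 1.300 m; N'_2 = 76·cos(-0.2°) − 7·1.300 = 66.9; c'Δl = 1.30; W sinα = -0.3
Slice 3: Δl = 2.7/cos10.5° = 2.746 m; N'_3 = 214·cos10.5° − 12·2.746 = 177.5; c'Δl = 2.75; W sinα = 39.0
Slice 4: Δl = 3.1/cos26.8° = 3.473 m; N'_4 = 185·cos26.8° − 12·3.473 = 123.5; c'Δl = 3.47; W sinα = 83.4
Slice 5: Δl = 2.1/cos43.8° = 2.910 m; N'_5 = 49·cos43.8° − 2·2.910 = 29.5; c'Δl = 2.91; W sinα = 33.9
Σc'Δl = 13.3 kN/m; ΣN' = 436.7 kN/m; ΣW sinα = 141.6 kN/m
Resisting = 13.3 + 436.7·tan25.5° = 13.3 + 208.3 = 221.6 kN/m
FS = 221.6 / 141.6 = 1.565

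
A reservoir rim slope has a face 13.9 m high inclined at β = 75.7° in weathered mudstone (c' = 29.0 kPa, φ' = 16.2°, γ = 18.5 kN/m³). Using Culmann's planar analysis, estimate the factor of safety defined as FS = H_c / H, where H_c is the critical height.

FS = 0.85

H_c = (4c'/γ) · sinβ cosφ' / [1 − cos(β − φ')]
    = (4·29.0/18.5) · sin75.7°·cos16.2° / [1 − cos59.5°]
    = 6.270 · 0.9305 / 0.4925 = 11.85 m
FS = H_c / H = 11.85 / 13.9 = 0.852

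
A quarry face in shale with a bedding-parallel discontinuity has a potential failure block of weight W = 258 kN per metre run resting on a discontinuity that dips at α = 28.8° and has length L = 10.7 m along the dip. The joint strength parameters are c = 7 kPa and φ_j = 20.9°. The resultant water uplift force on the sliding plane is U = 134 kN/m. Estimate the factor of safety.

FS = 0.89

Resolving the block weight along and normal to the plane and applying the Mohr–Coulomb strength on the joint:
N' = W cosα − U = 258·cos28.8° − 134 = 92.1 kN/m
Driving force T = W sinα = 258·sin28.8° = 124.3 kN/m
Resisting force R = c·L + N'·tanφ_j = 7·10.7 + 92.1·tan20.9° = 74.9 + 35.2 = 110.1 kN/m
FS = R / T = 110.1 / 124.3 = 0.886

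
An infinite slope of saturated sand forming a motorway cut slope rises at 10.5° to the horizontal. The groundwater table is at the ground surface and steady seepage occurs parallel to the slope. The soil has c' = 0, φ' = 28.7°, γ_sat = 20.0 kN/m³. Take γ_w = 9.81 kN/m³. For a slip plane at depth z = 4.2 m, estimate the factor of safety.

FS = 1.51

With seepage parallel to the slope and the water table at the surface, the effective normal stress on the slip plane uses the buoyant unit weight γ' = γ_sat − γ_w while the driving shear stress uses γ_sat:
FS = [c' + γ' z cos²β tanφ'] / [γ_sat z sinβ cosβ]
(For c' = 0 this reduces to FS = (γ'/γ_sat)·tanφ'/tanβ.)
γ' = 20.0 − 9.81 = 10.19 kN/m³
Numerator = 0.0 + 10.19·4.2·cos²10.5°·tan28.7° = 0.0 + 10.19·4.2·0.9668·0.5475 = 22.653 kPa
Denominator = 20.0·4.2·sin10.5°·cos10.5° = 20.0·4.2·0.1822·0.9833 = 15.051 kPa
FS = 22.653 / 15.051 = 1.505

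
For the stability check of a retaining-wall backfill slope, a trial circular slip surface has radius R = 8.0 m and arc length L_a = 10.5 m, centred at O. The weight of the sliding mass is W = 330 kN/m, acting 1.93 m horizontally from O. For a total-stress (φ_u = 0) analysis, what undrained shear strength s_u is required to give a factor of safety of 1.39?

s_u = 10.5 kPa

FS = s_u·L_a·R / (W·d), so s_u = FS·W·d / (L_a·R).
s_u = 1.39·330·1.93 / (10.50·8.0) = 885.3 / 84.00 = 10.54 kPa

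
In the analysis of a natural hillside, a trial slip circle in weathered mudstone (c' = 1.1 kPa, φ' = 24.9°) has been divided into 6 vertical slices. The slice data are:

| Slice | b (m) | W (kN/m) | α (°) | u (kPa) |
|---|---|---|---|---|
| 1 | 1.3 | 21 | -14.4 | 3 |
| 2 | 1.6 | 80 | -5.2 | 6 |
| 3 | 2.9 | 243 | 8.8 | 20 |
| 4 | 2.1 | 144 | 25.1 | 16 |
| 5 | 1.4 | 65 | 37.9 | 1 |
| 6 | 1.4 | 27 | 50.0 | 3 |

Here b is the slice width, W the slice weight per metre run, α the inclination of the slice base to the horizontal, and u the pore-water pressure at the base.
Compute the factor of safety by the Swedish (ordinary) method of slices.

FS = 1.43

Ordinary method of slices: FS = Σ[c'·Δl_i + (W_i cosα_i − u_i·Δl_i)·tanφ'] / Σ W_i sinα_i, with Δl_i = b_i / cosα_i.
Slice 1: Δl = 1.3/cos(-14.4°) = 1.342 m; N'_1 = 21·cos(-14.4°) − 3·1.342 = 16.3; c'Δl = 1.48; W sinα = -5.2
Slice 2: Δl = 1.6/cos(-5.2°) = 1.607 m; N'_2 = 80·cos(-5.2°) − 6·1.607 = 70.0; c'Δl = 1.77; W sinα = -7.3
Slice 3: Δl = 2.9/cos8.8° = 2.935 m; N'_3 = 243·cos8.8° − 20·2.935 = 181.4; c'Δl = 3.23; W sinα = 37.2
Slice 4: Δl = 2.1/cos25.1° = 2.319 m; N'_4 = 144·cos25.1° − 16·2.319 = 93.3; c'Δl = 2.55; W sinα = 61.1
Slice 5: Δl = 1.4/cos37.9° = 1.774 m; N'_5 = 65·cos37.9° − 1·1.774 = 49.5; c'Δl = 1.95; W sinα = 39.9
Slice 6: Δl = 1.4/cos50.0° = 2.178 m; N'_6 = 27·cos50.0° − 3·2.178 = 10.8; c'Δl = 2.40; W sinα = 20.7
Σc'Δl = 13.4 kN/m; ΣN' = 421.4 kN/m; ΣW sinα = 146.4 kN/m
Resisting = 13.4 + 421.4·tan24.9° = 13.4 + 195.6 = 209.0 kN/m
FS = 209.0 / 146.4 = 1.428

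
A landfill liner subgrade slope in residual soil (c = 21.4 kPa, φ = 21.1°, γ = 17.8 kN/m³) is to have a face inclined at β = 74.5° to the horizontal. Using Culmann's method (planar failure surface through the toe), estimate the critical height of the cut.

H_c = 10.71 m

Culmann's analysis gives the critical failure plane at α_cr = (β + φ)/2 = (74.5 + 21.1)/2 = 47.8°, and the critical height
H_c = (4c/γ) · sinβ cosφ / [1 − cos(β − φ)]
    = (4·21.4/17.8) · sin74.5°·cos21.1° / [1 − cos(53.4°)]
    = 4.809 · 0.9636·0.9330 / [1 − 0.5962]
    = 4.809 · 0.8990 / 0.4038
    = 10.71 m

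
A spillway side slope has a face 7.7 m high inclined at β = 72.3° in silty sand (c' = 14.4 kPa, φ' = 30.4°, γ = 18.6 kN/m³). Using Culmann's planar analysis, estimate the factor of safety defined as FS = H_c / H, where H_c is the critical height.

H_c = (4c'/γ) · sinβ cosφ' / [1 − cos(β − φ')]
    = (4·14.4/18.6) · sin72.3°·cos30.4° / [1 − cos41.9°]
    = 3.097 · 0.8217 / 0.2557 = 9.95 m
FS = H_c / H = 9.95 / 7.7 = 1.292

FS = 1.29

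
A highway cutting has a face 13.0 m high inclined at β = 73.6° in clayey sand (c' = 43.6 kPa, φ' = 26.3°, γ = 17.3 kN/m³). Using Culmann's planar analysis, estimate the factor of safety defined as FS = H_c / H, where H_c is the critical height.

H_c = (4c'/γ) · sinβ cosφ' / [1 − cos(β − φ')]
    = (4·43.6/17.3) · sin73.6°·cos26.3° / [1 − cos47.3°]
    = 10.081 · 0.8600 / 0.3218 = 26.94 m
FS = H_c / H = 26.94 / 13.0 = 2.072

FS = 2.07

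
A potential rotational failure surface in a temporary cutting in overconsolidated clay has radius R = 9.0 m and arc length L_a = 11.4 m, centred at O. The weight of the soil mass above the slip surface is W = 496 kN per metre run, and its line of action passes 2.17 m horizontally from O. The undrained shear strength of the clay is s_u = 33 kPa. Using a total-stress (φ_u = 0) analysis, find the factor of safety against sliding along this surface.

FS = 3.15

Taking moments about the centre O, the resisting moment is provided by the undrained shear strength acting along the arc:
M_R = s_u·L_a·R = 33·11.40·9.0 = 3385.8 kN·m/m
M_D = W·d = 496·2.17 = 1076.3 kN·m/m
FS = M_R / M_D = 3385.8 / 1076.3 = 3.146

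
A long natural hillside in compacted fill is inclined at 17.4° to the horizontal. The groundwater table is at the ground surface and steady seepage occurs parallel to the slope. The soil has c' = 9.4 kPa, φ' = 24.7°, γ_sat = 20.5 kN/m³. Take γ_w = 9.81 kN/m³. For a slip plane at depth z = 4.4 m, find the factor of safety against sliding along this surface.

FS = 1.13

With seepage parallel to the slope and the water table at the surface, the effective normal stress on the slip plane uses the buoyant unit weight γ' = γ_sat − γ_w while the driving shear stress uses γ_sat:
FS = [c' + γ' z cos²β tanφ'] / [γ_sat z sinβ cosβ]
γ' = 20.5 − 9.81 = 10.69 kN/m³
Numerator = 9.4 + 10.69·4.4·cos²17.4°·tan24.7° = 9.4 + 10.69·4.4·0.9106·0.4599 = 29.100 kPa
Denominator = 20.5·4.4·sin17.4°·cos17.4° = 20.5·4.4·0.2990·0.9542 = 25.739 kPa
FS = 29.100 / 25.739 = 1.131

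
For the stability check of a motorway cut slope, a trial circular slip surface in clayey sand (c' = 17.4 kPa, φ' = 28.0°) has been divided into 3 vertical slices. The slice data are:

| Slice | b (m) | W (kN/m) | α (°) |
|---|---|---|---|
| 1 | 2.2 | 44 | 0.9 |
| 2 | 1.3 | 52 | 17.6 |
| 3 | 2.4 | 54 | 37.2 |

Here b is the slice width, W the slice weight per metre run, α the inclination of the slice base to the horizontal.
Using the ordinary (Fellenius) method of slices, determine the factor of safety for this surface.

FS = 3.81

Ordinary method of slices: FS = Σ[c'·Δl_i + (W_i cosα_i)·tanφ'] / Σ W_i sinα_i, with Δl_i = b_i / cosα_i.
Slice 1: Δl = 2.2/cos0.9° = 2.200 m; N'_1 = 44·cos0.9° = 44.0; c'Δl = 38.28; W sinα = 0.7
Slice 2: Δl = 1.3/cos17.6° = 1.364 m; N'_2 = 52·cos17.6° = 49.6; c'Δl = 23.73; W sinα = 15.7
Slice 3: Δl = 2.4/cos37.2° = 3.013 m; N'_3 = 54·cos37.2° = 43.0; c'Δl = 52.43; W sinα = 32.6
Σc'Δl = 114.4 kN/m; ΣN' = 136.6 kN/m; ΣW sinα = 49.1 kN/m
Resisting = 114.4 + 136.6·tan28.0° = 114.4 + 72.6 = 187.1 kN/m
FS = 187.1 / 49.1 = 3.813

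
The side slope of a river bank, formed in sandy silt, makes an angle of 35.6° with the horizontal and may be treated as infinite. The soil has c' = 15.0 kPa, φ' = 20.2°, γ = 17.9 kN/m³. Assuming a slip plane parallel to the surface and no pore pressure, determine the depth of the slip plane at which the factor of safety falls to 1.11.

z = 2.97 m

Setting FS = 1.11 in FS = [c' + γz cos²β tanφ'] / [γz sinβ cosβ] and solving for z:
z = c' / [γ cosβ (FS·sinβ − cosβ·tanφ')]
  = 15.0 / [17.9·cos35.6°·(1.11·sin35.6° − cos35.6°·tan20.2°)]
  = 15.0 / [17.9·0.8131·(1.11·0.5821 − 0.8131·0.3679)]
  = 15.0 / 5.0503 = 2.970 m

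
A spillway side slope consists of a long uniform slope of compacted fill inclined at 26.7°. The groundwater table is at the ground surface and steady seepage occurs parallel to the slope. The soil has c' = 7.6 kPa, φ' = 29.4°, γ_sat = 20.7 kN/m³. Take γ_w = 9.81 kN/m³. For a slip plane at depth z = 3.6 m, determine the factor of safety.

With seepage parallel to the slope and the water table at the surface, the effective normal stress on the slip plane uses the buoyant unit weight γ' = γ_sat − γ_w while the driving shear stress uses γ_sat:
FS = [c' + γ' z cos²β tanφ'] / [γ_sat z sinβ cosβ]
γ' = 20.7 − 9.81 = 10.89 kN/m³
Numerator = 7.6 + 10.89·3.6·cos²26.7°·tan29.4° = 7.6 + 10.89·3.6·0.7981·0.5635 = 25.231 kPa
Denominator = 20.7·3.6·sin26.7°·cos26.7° = 20.7·3.6·0.4493·0.8934 = 29.913 kPa
FS = 25.231 / 29.913 = 0.843

FS = 0.84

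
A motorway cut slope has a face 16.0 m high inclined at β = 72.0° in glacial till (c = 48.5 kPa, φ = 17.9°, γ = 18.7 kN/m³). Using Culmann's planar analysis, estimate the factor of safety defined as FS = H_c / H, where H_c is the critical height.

H_c = (4c/γ) · sinβ cosφ / [1 − cos(β − φ)]
    = (4·48.5/18.7) · sin72.0°·cos17.9° / [1 − cos54.1°]
    = 10.374 · 0.9050 / 0.4136 = 22.70 m
FS = H_c / H = 22.70 / 16.0 = 1.419

FS = 1.42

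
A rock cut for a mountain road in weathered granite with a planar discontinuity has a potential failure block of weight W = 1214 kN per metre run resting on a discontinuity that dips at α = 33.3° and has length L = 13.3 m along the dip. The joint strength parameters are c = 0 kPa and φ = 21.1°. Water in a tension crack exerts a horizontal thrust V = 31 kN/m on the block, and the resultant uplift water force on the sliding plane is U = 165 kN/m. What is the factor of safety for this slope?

Resolving the block weight along and normal to the plane and applying the Mohr–Coulomb strength on the joint:
N' = W cosα − U − V sinα = 1214·cos33.3° − 165 − 31·sin33.3° = 832.7 kN/m
Driving force T = W sinα + V cosα = 1214·sin33.3° + 31·cos33.3° = 692.4 kN/m
Resisting force R = c·L + N'·tanφ = 0·13.3 + 832.7·tan21.1° = 0.0 + 321.3 = 321.3 kN/m
FS = R / T = 321.3 / 692.4 = 0.464

FS = 0.46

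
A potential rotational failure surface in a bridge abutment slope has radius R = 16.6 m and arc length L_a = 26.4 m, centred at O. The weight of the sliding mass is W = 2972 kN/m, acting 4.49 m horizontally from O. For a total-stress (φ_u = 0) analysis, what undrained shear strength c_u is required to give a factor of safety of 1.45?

c_u = 44.2 kPa

FS = c_u·L_a·R / (W·d), so c_u = FS·W·d / (L_a·R).
c_u = 1.45·2972·4.49 / (26.40·16.6) = 19349.2 / 438.24 = 44.15 kPa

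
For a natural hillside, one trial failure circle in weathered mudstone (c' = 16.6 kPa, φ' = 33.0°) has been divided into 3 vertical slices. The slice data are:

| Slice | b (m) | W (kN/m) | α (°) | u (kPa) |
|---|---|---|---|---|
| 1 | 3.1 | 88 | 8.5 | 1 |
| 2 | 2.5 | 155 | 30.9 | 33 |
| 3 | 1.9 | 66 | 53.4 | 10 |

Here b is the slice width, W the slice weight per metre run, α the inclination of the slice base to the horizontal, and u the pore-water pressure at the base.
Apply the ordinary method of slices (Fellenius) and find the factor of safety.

FS = 1.62

Ordinary method of slices: FS = Σ[c'·Δl_i + (W_i cosα_i − u_i·Δl_i)·tanφ'] / Σ W_i sinα_i, with Δl_i = b_i / cosα_i.
Slice 1: Δl = 3.1/cos8.5° = 3.134 m; N'_1 = 88·cos8.5° − 1·3.134 = 83.9; c'Δl = 52.03; W sinα = 13.0
Slice 2: Δl = 2.5/cos30.9° = 2.914 m; N'_2 = 155·cos30.9° − 33·2.914 = 36.9; c'Δl = 48.36; W sinα = 79.6
Slice 3: Δl = 1.9/cos53.4° = 3.187 m; N'_3 = 66·cos53.4° − 10·3.187 = 7.5; c'Δl = 52.90; W sinα = 53.0
Σc'Δl = 153.3 kN/m; ΣN' = 128.2 kN/m; ΣW sinα = 145.6 kN/m
Resisting = 153.3 + 128.2·tan33.0° = 153.3 + 83.3 = 236.6 kN/m
FS = 236.6 / 145.6 = 1.625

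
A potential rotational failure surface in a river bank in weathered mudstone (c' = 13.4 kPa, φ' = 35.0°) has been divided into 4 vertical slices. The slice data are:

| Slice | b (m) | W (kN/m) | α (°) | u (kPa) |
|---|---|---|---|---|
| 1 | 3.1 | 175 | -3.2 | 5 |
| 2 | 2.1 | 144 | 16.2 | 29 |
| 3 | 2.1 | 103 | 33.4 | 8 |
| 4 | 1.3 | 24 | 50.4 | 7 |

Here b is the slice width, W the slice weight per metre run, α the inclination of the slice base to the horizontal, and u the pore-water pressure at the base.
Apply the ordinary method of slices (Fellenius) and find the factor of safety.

FS = 3.25

Ordinary method of slices: FS = Σ[c'·Δl_i + (W_i cosα_i − u_i·Δl_i)·tanφ'] / Σ W_i sinα_i, with Δl_i = b_i / cosα_i.
Slice 1: Δl = 3.1/cos(-3.2°) = 3.105 m; N'_1 = 175·cos(-3.2°) − 5·3.105 = 159.2; c'Δl = 41.60; W sinα = -9.8
Slice 2: Δl = 2.1/cos16.2° = 2.187 m; N'_2 = 144·cos16.2° − 29·2.187 = 74.9; c'Δl = 29.30; W sinα = 40.2
Slice 3: Δl = 2.1/cos33.4° = 2.515 m; N'_3 = 103·cos33.4° − 8·2.515 = 65.9; c'Δl = 33.71; W sinα = 56.7
Slice 4: Δl = 1.3/cos50.4° = 2.039 m; N'_4 = 24·cos50.4° − 7·2.039 = 1.0; c'Δl = 27.33; W sinα = 18.5
Σc'Δl = 131.9 kN/m; ΣN' = 301.0 kN/m; ΣW sinα = 105.6 kN/m
Resisting = 131.9 + 301.0·tan35.0° = 131.9 + 210.7 = 342.7 kN/m
FS = 342.7 / 105.6 = 3.245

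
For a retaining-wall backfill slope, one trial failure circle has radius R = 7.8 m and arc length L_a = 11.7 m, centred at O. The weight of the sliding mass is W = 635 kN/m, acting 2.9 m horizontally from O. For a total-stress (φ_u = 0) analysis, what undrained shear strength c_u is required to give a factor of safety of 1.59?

c_u = 32.1 kPa

FS = c_u·L_a·R / (W·d), so c_u = FS·W·d / (L_a·R).
c_u = 1.59·635·2.9 / (11.70·7.8) = 2928.0 / 91.26 = 32.08 kPa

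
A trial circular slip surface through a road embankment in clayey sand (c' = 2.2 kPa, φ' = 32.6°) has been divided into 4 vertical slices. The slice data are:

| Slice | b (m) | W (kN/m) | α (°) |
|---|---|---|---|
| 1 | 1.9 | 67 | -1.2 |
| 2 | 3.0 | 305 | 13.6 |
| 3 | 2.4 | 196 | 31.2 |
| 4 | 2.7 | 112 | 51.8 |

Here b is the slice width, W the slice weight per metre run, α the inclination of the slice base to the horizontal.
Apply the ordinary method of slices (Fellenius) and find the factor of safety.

FS = 1.58

Ordinary method of slices: FS = Σ[c'·Δl_i + (W_i cosα_i)·tanφ'] / Σ W_i sinα_i, with Δl_i = b_i / cosα_i.
Slice 1: Δl = 1.9/cos(-1.2°) = 1.900 m; N'_1 = 67·cos(-1.2°) = 67.0; c'Δl = 4.18; W sinα = -1.4
Slice 2: Δl = 3.0/cos13.6° = 3.087 m; N'_2 = 305·cos13.6° = 296.4; c'Δl = 6.79; W sinα = 71.7
Slice 3: Δl = 2.4/cos31.2° = 2.806 m; N'_3 = 196·cos31.2° = 167.7; c'Δl = 6.17; W sinα = 101.5
Slice 4: Δl = 2.7/cos51.8° = 4.366 m; N'_4 = 112·cos51.8° = 69.3; c'Δl = 9.61; W sinα = 88.0
Σc'Δl = 26.7 kN/m; ΣN' = 600.3 kN/m; ΣW sinα = 259.9 kN/m
Resisting = 26.7 + 600.3·tan32.6° = 26.7 + 383.9 = 410.7 kN/m
FS = 410.7 / 259.9 = 1.580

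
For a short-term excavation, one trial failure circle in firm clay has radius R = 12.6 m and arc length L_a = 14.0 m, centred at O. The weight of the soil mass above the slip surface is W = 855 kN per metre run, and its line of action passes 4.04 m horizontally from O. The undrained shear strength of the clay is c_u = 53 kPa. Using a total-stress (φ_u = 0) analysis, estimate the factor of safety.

Taking moments about the centre O, the resisting moment is provided by the undrained shear strength acting along the arc:
M_R = c_u·L_a·R = 53·14.00·12.6 = 9349.2 kN·m/m
M_D = W·d = 855·4.04 = 3454.2 kN·m/m
FS = M_R / M_D = 9349.2 / 3454.2 = 2.707

FS = 2.71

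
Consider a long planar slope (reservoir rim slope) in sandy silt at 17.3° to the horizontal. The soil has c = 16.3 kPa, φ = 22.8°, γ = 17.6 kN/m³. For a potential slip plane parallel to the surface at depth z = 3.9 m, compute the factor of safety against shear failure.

FS = 2.19

For an infinite slope with a slip plane parallel to the surface (no pore pressure): FS = [c + γz cos²β tanφ] / [γz sinβ cosβ].
γz = 17.6·3.9 = 68.64 kN/m²
Numerator = 16.3 + 68.64·cos²17.3°·tan22.8° = 16.3 + 68.64·0.9116·0.4204 = 42.602 kPa
Denominator = 68.64·sin17.3°·cos17.3° = 68.64·0.2974·0.9548 = 19.488 kPa
FS = 42.602 / 19.488 = 2.186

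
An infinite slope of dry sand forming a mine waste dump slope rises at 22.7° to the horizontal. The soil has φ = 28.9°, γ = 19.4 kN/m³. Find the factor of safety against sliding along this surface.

FS = 1.32

For a dry cohesionless infinite slope the factor of safety is FS = tanφ / tanβ.
FS = tan28.9° / tan22.7° = 0.5520 / 0.4183 = 1.320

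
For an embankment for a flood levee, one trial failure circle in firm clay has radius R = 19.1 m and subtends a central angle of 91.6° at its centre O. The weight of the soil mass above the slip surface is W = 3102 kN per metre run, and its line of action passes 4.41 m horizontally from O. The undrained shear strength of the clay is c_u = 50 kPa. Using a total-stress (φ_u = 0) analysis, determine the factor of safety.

FS = 2.13

Taking moments about the centre O, the resisting moment is provided by the undrained shear strength acting along the arc:
Arc length L_a = R·θ = 19.1·(91.6°·π/180) = 19.1·1.5987 = 30.54 m
M_R = c_u·L_a·R = 50·30.54·19.1 = 29161.5 kN·m/m
M_D = W·d = 3102·4.41 = 13679.8 kN·m/m
FS = M_R / M_D = 29161.5 / 13679.8 = 2.132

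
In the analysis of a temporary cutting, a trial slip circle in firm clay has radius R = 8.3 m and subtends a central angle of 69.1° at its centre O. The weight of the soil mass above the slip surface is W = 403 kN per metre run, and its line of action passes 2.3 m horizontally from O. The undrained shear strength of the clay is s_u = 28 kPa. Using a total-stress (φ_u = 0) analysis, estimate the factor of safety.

FS = 2.51

Taking moments about the centre O, the resisting moment is provided by the undrained shear strength acting along the arc:
Arc length L_a = R·θ = 8.3·(69.1°·π/180) = 8.3·1.2060 = 10.01 m
M_R = s_u·L_a·R = 28·10.01·8.3 = 2326.3 kN·m/m
M_D = W·d = 403·2.3 = 926.9 kN·m/m
FS = M_R / M_D = 2326.3 / 926.9 = 2.510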